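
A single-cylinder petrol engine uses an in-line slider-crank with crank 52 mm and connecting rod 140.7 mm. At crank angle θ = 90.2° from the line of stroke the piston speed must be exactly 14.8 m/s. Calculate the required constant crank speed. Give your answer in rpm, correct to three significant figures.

For an in-line slider-crank, |v_piston| = rω|sinθ|·[1 + r cosθ/√(L² − r² sin²θ)].
With r = 0.052 m, L = 0.1407 m, θ = 90.2°: the bracketed kinematic factor |dx/dθ| = 0.051927 m.
ω = v/|dx/dθ| = 14.8/0.051927 = 285.01 rad/s.
N = 60ω/(2π) = 2721.7 rpm.

2720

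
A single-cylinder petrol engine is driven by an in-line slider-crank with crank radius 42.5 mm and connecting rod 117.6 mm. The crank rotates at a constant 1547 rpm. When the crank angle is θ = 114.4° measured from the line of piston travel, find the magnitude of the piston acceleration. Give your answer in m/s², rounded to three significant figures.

733

ω = 2π·1547/60 = 162 rad/s
x(θ) = r cosθ + √(L² − r² sin²θ); with ω constant, a = ω²·d²x/dθ².
d²x/dθ² = −r cosθ − r²(cos2θ)/√u − r⁴ sin²2θ/(4u^{3/2}),  u = L² − r² sin²θ = 0.0123318 m².
Substituting r = 0.0425 m, L = 0.1176 m, θ = 114.4°: d²x/dθ² = +0.027934 m.
a = ω²·d²x/dθ² = (162)²·(+0.027934) = +733.1 m/s²;  |a| = 733.1 m/s².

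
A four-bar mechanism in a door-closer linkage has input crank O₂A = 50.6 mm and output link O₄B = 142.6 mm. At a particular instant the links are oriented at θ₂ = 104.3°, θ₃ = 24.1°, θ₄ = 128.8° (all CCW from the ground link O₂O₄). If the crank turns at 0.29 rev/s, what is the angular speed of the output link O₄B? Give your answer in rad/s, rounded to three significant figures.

ω₂ = 1.822 rad/s (from 0.29 rev/s).
Differentiating the loop-closure r₂e^{iθ₂}+r₃e^{iθ₃}=r₁+r₄e^{iθ₄} gives r₂ω₂e^{iθ₂}+r₃ω₃e^{iθ₃}=r₄ω₄e^{iθ₄}.
Eliminating the other unknown: ω₄ = r₂ω₂ sin(θ₂−θ₃) / [r₄ sin(θ₄−θ₃)].
Numerator sine = +0.98541; denominator sine = +0.96727.
Result = 0.0506·1.822·(+0.98541) / (0.1426·(+0.96727)) = +0.65869 rad/s; magnitude 0.65869 rad/s.

0.659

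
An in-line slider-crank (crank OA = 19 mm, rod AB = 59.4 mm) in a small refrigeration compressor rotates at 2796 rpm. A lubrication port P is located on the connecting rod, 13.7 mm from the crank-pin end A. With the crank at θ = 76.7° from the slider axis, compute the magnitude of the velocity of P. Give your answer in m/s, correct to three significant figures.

5.60

ω = 292.8 rad/s.  Crank-pin speed |V_A| = rω = 5.5631 m/s, perpendicular to OA.
Rod angle: sinφ = −(r/L) sinθ ⇒ φ = -18.137°; ω_rod = −rω cosθ/√(L²−r²sin²θ) = -22.672 rad/s.
V_P = V_A + ω_rod × AP, with AP = 0.0137 m along the rod.
Components: V_Px = −rω sinθ − a·ω_rod·sinφ = -5.5106 m/s;  V_Py = rω cosθ + a·ω_rod·cosφ = +0.98463 m/s.
|V_P| = √(V_Px² + V_Py²) = 5.5979 m/s.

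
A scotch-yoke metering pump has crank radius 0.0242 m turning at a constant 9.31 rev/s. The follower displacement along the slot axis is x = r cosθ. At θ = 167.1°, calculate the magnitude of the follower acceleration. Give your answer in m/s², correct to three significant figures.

80.7

ω = 58.5 rad/s (from 9.31 rev/s).
x = r cosθ ⇒ ẍ = −rω² cosθ (ω constant).
|a| = rω²|cosθ| = 0.0242·(58.5)²·|cos 167.1°| = 80.718 m/s².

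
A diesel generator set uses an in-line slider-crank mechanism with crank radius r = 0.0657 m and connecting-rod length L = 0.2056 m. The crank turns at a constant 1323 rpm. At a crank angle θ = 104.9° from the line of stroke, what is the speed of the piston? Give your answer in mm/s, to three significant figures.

8040

ω = 2π·1323/60 = 138.5 rad/s
For an in-line slider-crank, x = r cosθ + √(L² − r² sin²θ), so v = −rω sinθ·[1 + r cosθ/√(L² − r² sin²θ)].
With r = 0.0657 m, L = 0.2056 m, θ = 104.9°: √(L² − r² sin²θ) = 0.19555 m.
v = −0.0657·138.5·0.96638·[1 + 0.0657·-0.25713/0.19555] = -8.0364 m/s.
|v| = 8.0364 m/s = 8036.4 mm/s.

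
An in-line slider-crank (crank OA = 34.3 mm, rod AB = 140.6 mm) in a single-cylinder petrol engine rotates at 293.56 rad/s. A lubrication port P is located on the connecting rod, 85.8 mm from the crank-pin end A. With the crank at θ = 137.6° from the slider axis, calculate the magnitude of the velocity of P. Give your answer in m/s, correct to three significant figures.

ω = 293.6 rad/s.  Crank-pin speed |V_A| = rω = 10.069 m/s, perpendicular to OA.
Rod angle: sinφ = −(r/L) sinθ ⇒ φ = -9.468°; ω_rod = −rω cosθ/√(L²−r²sin²θ) = +53.615 rad/s.
V_P = V_A + ω_rod × AP, with AP = 0.0858 m along the rod.
Components: V_Px = −rω sinθ − a·ω_rod·sinφ = -6.0329 m/s;  V_Py = rω cosθ + a·ω_rod·cosφ = -2.8981 m/s.
|V_P| = √(V_Px² + V_Py²) = 6.6929 m/s.

6.69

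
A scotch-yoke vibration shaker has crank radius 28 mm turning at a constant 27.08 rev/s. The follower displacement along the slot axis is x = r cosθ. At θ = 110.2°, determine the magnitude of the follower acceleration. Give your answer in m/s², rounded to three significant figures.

280

ω = 170.1 rad/s (from 27.08 rev/s).
x = r cosθ ⇒ ẍ = −rω² cosθ (ω constant).
|a| = rω²|cosθ| = 0.028·(170.1)²·|cos 110.2°| = 279.9 m/s².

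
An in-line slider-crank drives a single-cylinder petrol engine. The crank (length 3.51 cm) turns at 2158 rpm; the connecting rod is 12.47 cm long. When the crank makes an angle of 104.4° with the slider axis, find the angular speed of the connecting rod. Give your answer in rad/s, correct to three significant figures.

16.4

ω = 226 rad/s (converted from 2158 rpm).
The rod makes angle φ with the slider axis where L sinφ = r sinθ; differentiating, L cosφ·φ̇ = r ω cosθ.
L cosφ = √(L² − r² sin²θ) = 0.11998 m.
|ω_rod| = r ω |cosθ| / √(L² − r² sin²θ) = 0.0351·226·0.24869/0.11998 = 16.442 rad/s.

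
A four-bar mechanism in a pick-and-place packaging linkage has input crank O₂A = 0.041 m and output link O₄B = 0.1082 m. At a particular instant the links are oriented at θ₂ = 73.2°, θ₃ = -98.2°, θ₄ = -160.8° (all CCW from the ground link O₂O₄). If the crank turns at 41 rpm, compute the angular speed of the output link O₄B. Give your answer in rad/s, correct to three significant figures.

0.274

ω₂ = 4.294 rad/s (from 41 rpm).
Differentiating the loop-closure r₂e^{iθ₂}+r₃e^{iθ₃}=r₁+r₄e^{iθ₄} gives r₂ω₂e^{iθ₂}+r₃ω₃e^{iθ₃}=r₄ω₄e^{iθ₄}.
Eliminating the other unknown: ω₄ = r₂ω₂ sin(θ₂−θ₃) / [r₄ sin(θ₄−θ₃)].
Numerator sine = +0.14954; denominator sine = -0.88782.
Result = 0.041·4.294·(+0.14954) / (0.1082·(-0.88782)) = -0.27403 rad/s; magnitude 0.27403 rad/s.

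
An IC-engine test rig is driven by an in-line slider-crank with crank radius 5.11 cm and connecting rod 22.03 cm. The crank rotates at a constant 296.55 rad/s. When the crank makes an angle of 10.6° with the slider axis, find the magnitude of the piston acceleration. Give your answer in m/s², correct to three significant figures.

5390

ω = 296.6 rad/s
x(θ) = r cosθ + √(L² − r² sin²θ); with ω constant, a = ω²·d²x/dθ².
d²x/dθ² = −r cosθ − r²(cos2θ)/√u − r⁴ sin²2θ/(4u^{3/2}),  u = L² − r² sin²θ = 0.0484437 m².
Substituting r = 0.0511 m, L = 0.2203 m, θ = 10.6°: d²x/dθ² = -0.06131 m.
a = ω²·d²x/dθ² = (296.6)²·(-0.06131) = -5391.7 m/s²;  |a| = 5391.7 m/s².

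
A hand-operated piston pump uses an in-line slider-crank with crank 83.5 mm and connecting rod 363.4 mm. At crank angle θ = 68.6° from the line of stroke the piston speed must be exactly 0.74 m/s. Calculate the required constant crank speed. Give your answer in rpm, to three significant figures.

For an in-line slider-crank, |v_piston| = rω|sinθ|·[1 + r cosθ/√(L² − r² sin²θ)].
With r = 0.0835 m, L = 0.3634 m, θ = 68.6°: the bracketed kinematic factor |dx/dθ| = 0.084416 m.
ω = v/|dx/dθ| = 0.74/0.084416 = 8.7662 rad/s.
N = 60ω/(2π) = 83.711 rpm.

83.7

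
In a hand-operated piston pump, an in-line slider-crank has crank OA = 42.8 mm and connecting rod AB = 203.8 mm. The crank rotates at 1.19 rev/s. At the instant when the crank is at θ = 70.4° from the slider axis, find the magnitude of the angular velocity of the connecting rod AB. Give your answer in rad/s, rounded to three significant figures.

ω = 7.477 rad/s (converted from 1.19 rev/s).
The rod makes angle φ with the slider axis where L sinφ = r sinθ; differentiating, L cosφ·φ̇ = r ω cosθ.
L cosφ = √(L² − r² sin²θ) = 0.19977 m.
|ω_rod| = r ω |cosθ| / √(L² − r² sin²θ) = 0.0428·7.477·0.33545/0.19977 = 0.53736 rad/s.

0.537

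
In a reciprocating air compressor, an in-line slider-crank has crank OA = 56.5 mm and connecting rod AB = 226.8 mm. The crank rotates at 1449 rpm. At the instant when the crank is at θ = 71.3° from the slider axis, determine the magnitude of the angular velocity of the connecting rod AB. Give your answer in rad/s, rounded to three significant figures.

12.5

ω = 151.7 rad/s (converted from 1449 rpm).
The rod makes angle φ with the slider axis where L sinφ = r sinθ; differentiating, L cosφ·φ̇ = r ω cosθ.
L cosφ = √(L² − r² sin²θ) = 0.2204 m.
|ω_rod| = r ω |cosθ| / √(L² − r² sin²θ) = 0.0565·151.7·0.32061/0.2204 = 12.472 rad/s.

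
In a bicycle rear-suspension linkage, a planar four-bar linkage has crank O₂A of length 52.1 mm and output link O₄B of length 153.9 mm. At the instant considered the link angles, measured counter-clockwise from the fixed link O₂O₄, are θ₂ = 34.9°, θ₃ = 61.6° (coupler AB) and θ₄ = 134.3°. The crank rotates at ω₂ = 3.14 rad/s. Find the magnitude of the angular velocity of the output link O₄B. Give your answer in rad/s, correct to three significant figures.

ω₂ = 3.14 rad/s
Differentiating the loop-closure r₂e^{iθ₂}+r₃e^{iθ₃}=r₁+r₄e^{iθ₄} gives r₂ω₂e^{iθ₂}+r₃ω₃e^{iθ₃}=r₄ω₄e^{iθ₄}.
Eliminating the other unknown: ω₄ = r₂ω₂ sin(θ₂−θ₃) / [r₄ sin(θ₄−θ₃)].
Numerator sine = -0.44932; denominator sine = +0.95476.
Result = 0.0521·3.14·(-0.44932) / (0.1539·(+0.95476)) = -0.50025 rad/s; magnitude 0.50025 rad/s.

0.500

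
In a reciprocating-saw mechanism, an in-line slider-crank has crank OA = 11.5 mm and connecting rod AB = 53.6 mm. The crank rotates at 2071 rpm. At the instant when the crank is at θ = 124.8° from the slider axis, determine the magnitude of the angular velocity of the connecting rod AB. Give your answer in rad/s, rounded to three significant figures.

ω = 216.9 rad/s (converted from 2071 rpm).
The rod makes angle φ with the slider axis where L sinφ = r sinθ; differentiating, L cosφ·φ̇ = r ω cosθ.
L cosφ = √(L² − r² sin²θ) = 0.052762 m.
|ω_rod| = r ω |cosθ| / √(L² − r² sin²θ) = 0.0115·216.9·0.57071/0.052762 = 26.978 rad/s.

27.0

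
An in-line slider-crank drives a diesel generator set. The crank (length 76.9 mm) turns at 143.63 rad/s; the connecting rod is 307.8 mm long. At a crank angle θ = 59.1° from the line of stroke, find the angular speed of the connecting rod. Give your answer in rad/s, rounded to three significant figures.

ω = 143.6 rad/s
The rod makes angle φ with the slider axis where L sinφ = r sinθ; differentiating, L cosφ·φ̇ = r ω cosθ.
L cosφ = √(L² − r² sin²θ) = 0.30064 m.
|ω_rod| = r ω |cosθ| / √(L² − r² sin²θ) = 0.0769·143.6·0.51354/0.30064 = 18.867 rad/s.

18.9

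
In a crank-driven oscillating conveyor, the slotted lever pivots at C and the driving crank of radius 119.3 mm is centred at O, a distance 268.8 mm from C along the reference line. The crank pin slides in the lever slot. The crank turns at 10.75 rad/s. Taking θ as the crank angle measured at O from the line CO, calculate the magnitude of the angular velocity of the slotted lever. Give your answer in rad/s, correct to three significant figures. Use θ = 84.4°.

2.01

ω = 10.75 rad/s
Crank pin A relative to C: A = (d + r cosθ, r sinθ); lever angle φ = atan2(r sinθ, d + r cosθ).
Differentiating tanφ: φ̇ = rω(d cosθ + r)/(d² + r² + 2dr cosθ).
d² + r² + 2dr cosθ = |CA|² = 0.0927445 m²;  d cosθ + r = +0.14553 m.
|ω_lever| = |0.1193·10.75·+0.14553| / 0.0927445 = 2.0124 rad/s.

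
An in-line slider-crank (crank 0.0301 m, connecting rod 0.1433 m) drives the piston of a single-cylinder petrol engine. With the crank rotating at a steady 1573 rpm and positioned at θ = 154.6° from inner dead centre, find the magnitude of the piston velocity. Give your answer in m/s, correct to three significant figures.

ω = 2π·1573/60 = 164.7 rad/s
For an in-line slider-crank, x = r cosθ + √(L² − r² sin²θ), so v = −rω sinθ·[1 + r cosθ/√(L² − r² sin²θ)].
With r = 0.0301 m, L = 0.1433 m, θ = 154.6°: √(L² − r² sin²θ) = 0.14272 m.
v = −0.0301·164.7·0.42894·[1 + 0.0301·-0.90334/0.14272] = -1.7216 m/s.
|v| = 1.7216 m/s.

1.72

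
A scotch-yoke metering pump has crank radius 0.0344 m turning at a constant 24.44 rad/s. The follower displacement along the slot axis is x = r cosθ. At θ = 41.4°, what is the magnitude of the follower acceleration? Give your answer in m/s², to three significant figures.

15.4

ω = 24.44 rad/s
x = r cosθ ⇒ ẍ = −rω² cosθ (ω constant).
|a| = rω²|cosθ| = 0.0344·(24.44)²·|cos 41.4°| = 15.413 m/s².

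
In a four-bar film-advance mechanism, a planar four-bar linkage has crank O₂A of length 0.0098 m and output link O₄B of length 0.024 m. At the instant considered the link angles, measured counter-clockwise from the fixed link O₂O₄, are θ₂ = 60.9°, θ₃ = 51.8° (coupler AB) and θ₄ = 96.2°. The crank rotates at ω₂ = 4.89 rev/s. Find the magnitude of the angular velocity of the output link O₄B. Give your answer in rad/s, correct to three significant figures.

2.84

ω₂ = 30.72 rad/s (from 4.89 rev/s).
Differentiating the loop-closure r₂e^{iθ₂}+r₃e^{iθ₃}=r₁+r₄e^{iθ₄} gives r₂ω₂e^{iθ₂}+r₃ω₃e^{iθ₃}=r₄ω₄e^{iθ₄}.
Eliminating the other unknown: ω₄ = r₂ω₂ sin(θ₂−θ₃) / [r₄ sin(θ₄−θ₃)].
Numerator sine = +0.15816; denominator sine = +0.69966.
Result = 0.0098·30.72·(+0.15816) / (0.024·(+0.69966)) = +2.836 rad/s; magnitude 2.836 rad/s.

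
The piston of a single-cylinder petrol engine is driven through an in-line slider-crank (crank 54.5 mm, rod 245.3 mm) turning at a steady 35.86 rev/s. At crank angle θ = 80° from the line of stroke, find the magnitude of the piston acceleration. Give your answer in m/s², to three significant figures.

111

ω = 2π·35.9 = 225.3 rad/s
x(θ) = r cosθ + √(L² − r² sin²θ); with ω constant, a = ω²·d²x/dθ².
d²x/dθ² = −r cosθ − r²(cos2θ)/√u − r⁴ sin²2θ/(4u^{3/2}),  u = L² − r² sin²θ = 0.0572914 m².
Substituting r = 0.0545 m, L = 0.2453 m, θ = 80°: d²x/dθ² = +0.0021783 m.
a = ω²·d²x/dθ² = (225.3)²·(+0.0021783) = +110.59 m/s²;  |a| = 110.59 m/s².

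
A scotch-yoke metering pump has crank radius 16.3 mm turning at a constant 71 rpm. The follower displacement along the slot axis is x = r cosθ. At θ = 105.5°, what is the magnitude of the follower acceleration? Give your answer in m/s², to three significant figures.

ω = 7.435 rad/s (from 71 rpm).
x = r cosθ ⇒ ẍ = −rω² cosθ (ω constant).
|a| = rω²|cosθ| = 0.0163·(7.435)²·|cos 105.5°| = 0.2408 m/s².

0.241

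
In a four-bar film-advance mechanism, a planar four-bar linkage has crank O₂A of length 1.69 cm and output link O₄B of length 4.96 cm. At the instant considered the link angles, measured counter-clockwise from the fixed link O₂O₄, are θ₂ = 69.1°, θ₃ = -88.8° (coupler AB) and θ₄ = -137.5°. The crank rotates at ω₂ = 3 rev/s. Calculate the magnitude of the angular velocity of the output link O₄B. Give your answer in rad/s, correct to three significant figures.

3.22

ω₂ = 18.85 rad/s (from 3 rev/s).
Differentiating the loop-closure r₂e^{iθ₂}+r₃e^{iθ₃}=r₁+r₄e^{iθ₄} gives r₂ω₂e^{iθ₂}+r₃ω₃e^{iθ₃}=r₄ω₄e^{iθ₄}.
Eliminating the other unknown: ω₄ = r₂ω₂ sin(θ₂−θ₃) / [r₄ sin(θ₄−θ₃)].
Numerator sine = +0.37622; denominator sine = -0.75126.
Result = 0.0169·18.85·(+0.37622) / (0.0496·(-0.75126)) = -3.2163 rad/s; magnitude 3.2163 rad/s.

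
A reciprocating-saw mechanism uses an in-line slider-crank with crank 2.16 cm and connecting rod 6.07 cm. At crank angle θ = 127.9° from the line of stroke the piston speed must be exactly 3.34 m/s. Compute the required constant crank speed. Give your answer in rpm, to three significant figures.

For an in-line slider-crank, |v_piston| = rω|sinθ|·[1 + r cosθ/√(L² − r² sin²θ)].
With r = 0.0216 m, L = 0.0607 m, θ = 127.9°: the bracketed kinematic factor |dx/dθ| = 0.013162 m.
ω = v/|dx/dθ| = 3.34/0.013162 = 253.75 rad/s.
N = 60ω/(2π) = 2423.2 rpm.

2420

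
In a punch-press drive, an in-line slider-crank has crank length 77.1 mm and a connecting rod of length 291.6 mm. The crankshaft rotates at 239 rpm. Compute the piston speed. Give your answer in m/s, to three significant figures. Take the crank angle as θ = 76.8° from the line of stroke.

ω = 2π·239/60 = 25.03 rad/s
For an in-line slider-crank, x = r cosθ + √(L² − r² sin²θ), so v = −rω sinθ·[1 + r cosθ/√(L² − r² sin²θ)].
With r = 0.0771 m, L = 0.2916 m, θ = 76.8°: √(L² − r² sin²θ) = 0.28177 m.
v = −0.0771·25.03·0.97358·[1 + 0.0771·0.22835/0.28177] = -1.9961 m/s.
|v| = 1.9961 m/s.

2.00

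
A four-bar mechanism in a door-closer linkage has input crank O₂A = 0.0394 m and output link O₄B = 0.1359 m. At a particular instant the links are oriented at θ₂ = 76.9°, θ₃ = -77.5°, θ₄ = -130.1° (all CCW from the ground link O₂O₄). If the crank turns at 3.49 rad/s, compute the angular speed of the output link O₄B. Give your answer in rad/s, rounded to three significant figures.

0.550

ω₂ = 3.49 rad/s
Differentiating the loop-closure r₂e^{iθ₂}+r₃e^{iθ₃}=r₁+r₄e^{iθ₄} gives r₂ω₂e^{iθ₂}+r₃ω₃e^{iθ₃}=r₄ω₄e^{iθ₄}.
Eliminating the other unknown: ω₄ = r₂ω₂ sin(θ₂−θ₃) / [r₄ sin(θ₄−θ₃)].
Numerator sine = +0.43209; denominator sine = -0.79441.
Result = 0.0394·3.49·(+0.43209) / (0.1359·(-0.79441)) = -0.55033 rad/s; magnitude 0.55033 rad/s.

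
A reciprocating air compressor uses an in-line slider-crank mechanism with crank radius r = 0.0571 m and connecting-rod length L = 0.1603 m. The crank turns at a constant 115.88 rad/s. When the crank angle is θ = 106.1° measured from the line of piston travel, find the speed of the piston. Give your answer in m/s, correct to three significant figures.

5.69

ω = 115.9 rad/s
For an in-line slider-crank, x = r cosθ + √(L² − r² sin²θ), so v = −rω sinθ·[1 + r cosθ/√(L² − r² sin²θ)].
With r = 0.0571 m, L = 0.1603 m, θ = 106.1°: √(L² − r² sin²θ) = 0.15062 m.
v = −0.0571·115.9·0.96078·[1 + 0.0571·-0.27731/0.15062] = -5.6889 m/s.
|v| = 5.6889 m/s.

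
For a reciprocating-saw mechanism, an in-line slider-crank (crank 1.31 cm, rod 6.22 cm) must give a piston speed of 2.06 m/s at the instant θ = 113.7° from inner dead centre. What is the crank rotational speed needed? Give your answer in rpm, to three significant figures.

For an in-line slider-crank, |v_piston| = rω|sinθ|·[1 + r cosθ/√(L² − r² sin²θ)].
With r = 0.0131 m, L = 0.0622 m, θ = 113.7°: the bracketed kinematic factor |dx/dθ| = 0.01096 m.
ω = v/|dx/dθ| = 2.06/0.01096 = 187.95 rad/s.
N = 60ω/(2π) = 1794.8 rpm.

1790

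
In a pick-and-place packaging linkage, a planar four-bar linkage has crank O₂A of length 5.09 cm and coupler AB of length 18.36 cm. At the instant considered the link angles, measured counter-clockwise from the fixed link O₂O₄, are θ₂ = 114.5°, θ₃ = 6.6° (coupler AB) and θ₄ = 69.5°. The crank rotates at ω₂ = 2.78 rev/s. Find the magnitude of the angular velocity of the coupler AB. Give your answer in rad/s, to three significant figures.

3.85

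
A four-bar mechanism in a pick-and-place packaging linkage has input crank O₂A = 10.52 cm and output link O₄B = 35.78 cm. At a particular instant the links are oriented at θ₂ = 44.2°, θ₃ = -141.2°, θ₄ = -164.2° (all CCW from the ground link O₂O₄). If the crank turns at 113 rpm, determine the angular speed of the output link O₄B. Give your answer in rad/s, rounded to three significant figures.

0.838

ω₂ = 11.83 rad/s (from 113 rpm).
Differentiating the loop-closure r₂e^{iθ₂}+r₃e^{iθ₃}=r₁+r₄e^{iθ₄} gives r₂ω₂e^{iθ₂}+r₃ω₃e^{iθ₃}=r₄ω₄e^{iθ₄}.
Eliminating the other unknown: ω₄ = r₂ω₂ sin(θ₂−θ₃) / [r₄ sin(θ₄−θ₃)].
Numerator sine = -0.09411; denominator sine = -0.39073.
Result = 0.1052·11.83·(-0.09411) / (0.3578·(-0.39073)) = +0.83798 rad/s; magnitude 0.83798 rad/s.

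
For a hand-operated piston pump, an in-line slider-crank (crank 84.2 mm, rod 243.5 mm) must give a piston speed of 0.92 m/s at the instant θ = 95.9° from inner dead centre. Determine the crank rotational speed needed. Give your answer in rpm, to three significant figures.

For an in-line slider-crank, |v_piston| = rω|sinθ|·[1 + r cosθ/√(L² − r² sin²θ)].
With r = 0.0842 m, L = 0.2435 m, θ = 95.9°: the bracketed kinematic factor |dx/dθ| = 0.080584 m.
ω = v/|dx/dθ| = 0.92/0.080584 = 11.417 rad/s.
N = 60ω/(2π) = 109.02 rpm.

109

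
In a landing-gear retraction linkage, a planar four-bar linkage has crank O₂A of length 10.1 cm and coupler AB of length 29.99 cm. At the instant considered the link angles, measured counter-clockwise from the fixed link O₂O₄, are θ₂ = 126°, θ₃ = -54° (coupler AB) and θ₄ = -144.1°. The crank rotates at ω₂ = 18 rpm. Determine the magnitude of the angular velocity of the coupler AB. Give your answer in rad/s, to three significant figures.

ω₂ = 1.885 rad/s (from 18 rpm).
Differentiating the loop-closure r₂e^{iθ₂}+r₃e^{iθ₃}=r₁+r₄e^{iθ₄} gives r₂ω₂e^{iθ₂}+r₃ω₃e^{iθ₃}=r₄ω₄e^{iθ₄}.
Eliminating the other unknown: ω₃ = r₂ω₂ sin(θ₄−θ₂) / [r₃ sin(θ₃−θ₄)].
Numerator sine = +1.00000; denominator sine = +1.00000.
Result = 0.101·1.885·(+1.00000) / (0.2999·(+1.00000)) = +0.63481 rad/s; magnitude 0.63481 rad/s.

0.635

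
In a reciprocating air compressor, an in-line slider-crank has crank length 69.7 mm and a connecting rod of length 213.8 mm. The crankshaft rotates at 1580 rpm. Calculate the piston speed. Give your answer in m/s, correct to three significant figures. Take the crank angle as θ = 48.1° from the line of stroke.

ω = 2π·1580/60 = 165.5 rad/s
For an in-line slider-crank, x = r cosθ + √(L² − r² sin²θ), so v = −rω sinθ·[1 + r cosθ/√(L² − r² sin²θ)].
With r = 0.0697 m, L = 0.2138 m, θ = 48.1°: √(L² − r² sin²θ) = 0.20741 m.
v = −0.0697·165.5·0.74431·[1 + 0.0697·0.66783/0.20741] = -10.51 m/s.
|v| = 10.51 m/s.

10.5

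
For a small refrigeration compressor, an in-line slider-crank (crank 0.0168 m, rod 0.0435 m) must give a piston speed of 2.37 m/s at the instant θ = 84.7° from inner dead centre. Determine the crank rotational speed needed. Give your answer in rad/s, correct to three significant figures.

For an in-line slider-crank, |v_piston| = rω|sinθ|·[1 + r cosθ/√(L² − r² sin²θ)].
With r = 0.0168 m, L = 0.0435 m, θ = 84.7°: the bracketed kinematic factor |dx/dθ| = 0.017375 m.
ω = v/|dx/dθ| = 2.37/0.017375 = 136.41 rad/s.

136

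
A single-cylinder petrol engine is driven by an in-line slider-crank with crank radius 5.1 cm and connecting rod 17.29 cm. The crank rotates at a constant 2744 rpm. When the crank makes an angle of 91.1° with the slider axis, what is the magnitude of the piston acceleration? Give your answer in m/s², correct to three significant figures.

ω = 2π·2744/60 = 287.4 rad/s
x(θ) = r cosθ + √(L² − r² sin²θ); with ω constant, a = ω²·d²x/dθ².
d²x/dθ² = −r cosθ − r²(cos2θ)/√u − r⁴ sin²2θ/(4u^{3/2}),  u = L² − r² sin²θ = 0.0272944 m².
Substituting r = 0.051 m, L = 0.1729 m, θ = 91.1°: d²x/dθ² = +0.016711 m.
a = ω²·d²x/dθ² = (287.4)²·(+0.016711) = +1379.8 m/s²;  |a| = 1379.8 m/s².

1380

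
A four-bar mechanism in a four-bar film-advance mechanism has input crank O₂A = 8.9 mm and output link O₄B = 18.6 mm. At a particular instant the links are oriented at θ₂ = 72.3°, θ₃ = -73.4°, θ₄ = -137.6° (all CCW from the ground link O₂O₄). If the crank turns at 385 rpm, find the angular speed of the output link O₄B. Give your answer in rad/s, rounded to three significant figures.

ω₂ = 40.32 rad/s (from 385 rpm).
Differentiating the loop-closure r₂e^{iθ₂}+r₃e^{iθ₃}=r₁+r₄e^{iθ₄} gives r₂ω₂e^{iθ₂}+r₃ω₃e^{iθ₃}=r₄ω₄e^{iθ₄}.
Eliminating the other unknown: ω₄ = r₂ω₂ sin(θ₂−θ₃) / [r₄ sin(θ₄−θ₃)].
Numerator sine = +0.56353; denominator sine = -0.90032.
Result = 0.0089·40.32·(+0.56353) / (0.0186·(-0.90032)) = -12.075 rad/s; magnitude 12.075 rad/s.

12.1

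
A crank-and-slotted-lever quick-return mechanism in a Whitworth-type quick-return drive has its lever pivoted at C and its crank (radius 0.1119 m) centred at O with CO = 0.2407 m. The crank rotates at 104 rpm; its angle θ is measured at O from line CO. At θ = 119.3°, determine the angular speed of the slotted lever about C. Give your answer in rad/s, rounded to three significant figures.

0.163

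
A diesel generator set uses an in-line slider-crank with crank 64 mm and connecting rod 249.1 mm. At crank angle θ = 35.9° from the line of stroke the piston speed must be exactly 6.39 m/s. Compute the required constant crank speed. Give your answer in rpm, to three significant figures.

1340

For an in-line slider-crank, |v_piston| = rω|sinθ|·[1 + r cosθ/√(L² − r² sin²θ)].
With r = 0.064 m, L = 0.2491 m, θ = 35.9°: the bracketed kinematic factor |dx/dθ| = 0.045428 m.
ω = v/|dx/dθ| = 6.39/0.045428 = 140.66 rad/s.
N = 60ω/(2π) = 1343.2 rpm.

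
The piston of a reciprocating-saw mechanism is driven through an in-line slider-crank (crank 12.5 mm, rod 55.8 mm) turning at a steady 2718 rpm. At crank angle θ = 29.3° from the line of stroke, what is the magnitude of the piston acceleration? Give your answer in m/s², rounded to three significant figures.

1000

ω = 2π·2718/60 = 284.6 rad/s
x(θ) = r cosθ + √(L² − r² sin²θ); with ω constant, a = ω²·d²x/dθ².
d²x/dθ² = −r cosθ − r²(cos2θ)/√u − r⁴ sin²2θ/(4u^{3/2}),  u = L² − r² sin²θ = 0.00307622 m².
Substituting r = 0.0125 m, L = 0.0558 m, θ = 29.3°: d²x/dθ² = -0.012395 m.
a = ω²·d²x/dθ² = (284.6)²·(-0.012395) = -1004.1 m/s²;  |a| = 1004.1 m/s².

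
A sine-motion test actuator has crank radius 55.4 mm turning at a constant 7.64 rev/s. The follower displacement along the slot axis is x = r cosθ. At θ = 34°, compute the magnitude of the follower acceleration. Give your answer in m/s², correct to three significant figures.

ω = 48 rad/s (from 7.64 rev/s).
x = r cosθ ⇒ ẍ = −rω² cosθ (ω constant).
|a| = rω²|cosθ| = 0.0554·(48)²·|cos 34°| = 105.84 m/s².

106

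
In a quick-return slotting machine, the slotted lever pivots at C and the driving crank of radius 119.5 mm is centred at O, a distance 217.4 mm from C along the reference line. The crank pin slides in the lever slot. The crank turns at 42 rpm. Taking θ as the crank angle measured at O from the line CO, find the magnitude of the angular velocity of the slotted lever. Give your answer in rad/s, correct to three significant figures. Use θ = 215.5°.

1.57

ω = 4.398 rad/s (from 42 rpm).
Crank pin A relative to C: A = (d + r cosθ, r sinθ); lever angle φ = atan2(r sinθ, d + r cosθ).
Differentiating tanφ: φ̇ = rω(d cosθ + r)/(d² + r² + 2dr cosθ).
d² + r² + 2dr cosθ = |CA|² = 0.0192427 m²;  d cosθ + r = -0.057489 m.
|ω_lever| = |0.1195·4.398·-0.057489| / 0.0192427 = 1.5702 rad/s.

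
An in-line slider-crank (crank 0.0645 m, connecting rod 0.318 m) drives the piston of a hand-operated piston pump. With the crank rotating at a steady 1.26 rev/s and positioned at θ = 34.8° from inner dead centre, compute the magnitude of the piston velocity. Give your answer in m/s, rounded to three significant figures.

0.340

ω = 2π·1.26 = 7.917 rad/s
For an in-line slider-crank, x = r cosθ + √(L² − r² sin²θ), so v = −rω sinθ·[1 + r cosθ/√(L² − r² sin²θ)].
With r = 0.0645 m, L = 0.318 m, θ = 34.8°: √(L² − r² sin²θ) = 0.31586 m.
v = −0.0645·7.917·0.57071·[1 + 0.0645·0.82115/0.31586] = -0.34029 m/s.
|v| = 0.34029 m/s.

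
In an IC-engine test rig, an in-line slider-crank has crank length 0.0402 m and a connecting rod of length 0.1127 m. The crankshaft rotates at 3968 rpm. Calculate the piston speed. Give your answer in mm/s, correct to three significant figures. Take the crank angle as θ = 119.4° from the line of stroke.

11900

ω = 2π·3968/60 = 415.5 rad/s
For an in-line slider-crank, x = r cosθ + √(L² − r² sin²θ), so v = −rω sinθ·[1 + r cosθ/√(L² − r² sin²θ)].
With r = 0.0402 m, L = 0.1127 m, θ = 119.4°: √(L² − r² sin²θ) = 0.10712 m.
v = −0.0402·415.5·0.87121·[1 + 0.0402·-0.49090/0.10712] = -11.872 m/s.
|v| = 11.872 m/s = 11872 mm/s.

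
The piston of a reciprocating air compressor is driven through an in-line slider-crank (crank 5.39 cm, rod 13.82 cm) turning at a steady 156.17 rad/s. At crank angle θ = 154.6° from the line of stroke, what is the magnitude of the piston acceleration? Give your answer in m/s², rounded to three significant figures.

847

ω = 156.2 rad/s
x(θ) = r cosθ + √(L² − r² sin²θ); with ω constant, a = ω²·d²x/dθ².
d²x/dθ² = −r cosθ − r²(cos2θ)/√u − r⁴ sin²2θ/(4u^{3/2}),  u = L² − r² sin²θ = 0.0185647 m².
Substituting r = 0.0539 m, L = 0.1382 m, θ = 154.6°: d²x/dθ² = +0.034713 m.
a = ω²·d²x/dθ² = (156.2)²·(+0.034713) = +846.61 m/s²;  |a| = 846.61 m/s².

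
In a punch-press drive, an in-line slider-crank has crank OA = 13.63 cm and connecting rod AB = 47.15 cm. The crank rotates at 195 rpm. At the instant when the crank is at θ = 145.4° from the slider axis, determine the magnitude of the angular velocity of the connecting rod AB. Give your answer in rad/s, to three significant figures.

4.93

ω = 20.42 rad/s (converted from 195 rpm).
The rod makes angle φ with the slider axis where L sinφ = r sinθ; differentiating, L cosφ·φ̇ = r ω cosθ.
L cosφ = √(L² − r² sin²θ) = 0.4651 m.
|ω_rod| = r ω |cosθ| / √(L² − r² sin²θ) = 0.1363·20.42·0.82314/0.4651 = 4.9258 rad/s.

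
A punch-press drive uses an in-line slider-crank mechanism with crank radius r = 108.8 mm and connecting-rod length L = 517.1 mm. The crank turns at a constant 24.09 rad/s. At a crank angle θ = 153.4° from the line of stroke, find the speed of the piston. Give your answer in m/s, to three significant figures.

ω = 24.09 rad/s
For an in-line slider-crank, x = r cosθ + √(L² − r² sin²θ), so v = −rω sinθ·[1 + r cosθ/√(L² − r² sin²θ)].
With r = 0.1088 m, L = 0.5171 m, θ = 153.4°: √(L² − r² sin²θ) = 0.5148 m.
v = −0.1088·24.09·0.44776·[1 + 0.1088·-0.89415/0.5148] = -0.9518 m/s.
|v| = 0.9518 m/s.

0.952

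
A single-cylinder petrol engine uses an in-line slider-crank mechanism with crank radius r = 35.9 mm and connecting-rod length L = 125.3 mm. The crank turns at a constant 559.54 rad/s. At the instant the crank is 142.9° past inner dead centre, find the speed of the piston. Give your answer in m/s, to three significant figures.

9.31

ω = 559.5 rad/s
For an in-line slider-crank, x = r cosθ + √(L² − r² sin²θ), so v = −rω sinθ·[1 + r cosθ/√(L² − r² sin²θ)].
With r = 0.0359 m, L = 0.1253 m, θ = 142.9°: √(L² − r² sin²θ) = 0.12341 m.
v = −0.0359·559.5·0.60321·[1 + 0.0359·-0.79758/0.12341] = -9.3057 m/s.
|v| = 9.3057 m/s.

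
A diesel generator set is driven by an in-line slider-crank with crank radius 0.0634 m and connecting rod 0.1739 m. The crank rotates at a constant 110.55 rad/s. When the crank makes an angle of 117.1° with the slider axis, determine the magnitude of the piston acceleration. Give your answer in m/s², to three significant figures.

ω = 110.5 rad/s
x(θ) = r cosθ + √(L² − r² sin²θ); with ω constant, a = ω²·d²x/dθ².
d²x/dθ² = −r cosθ − r²(cos2θ)/√u − r⁴ sin²2θ/(4u^{3/2}),  u = L² − r² sin²θ = 0.0270558 m².
Substituting r = 0.0634 m, L = 0.1739 m, θ = 117.1°: d²x/dθ² = +0.042579 m.
a = ω²·d²x/dθ² = (110.5)²·(+0.042579) = +520.37 m/s²;  |a| = 520.37 m/s².

520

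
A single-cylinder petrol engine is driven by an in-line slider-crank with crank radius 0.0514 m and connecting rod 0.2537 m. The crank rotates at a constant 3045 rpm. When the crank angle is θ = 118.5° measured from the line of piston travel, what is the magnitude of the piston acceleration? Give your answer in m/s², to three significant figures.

3070

ω = 2π·3045/60 = 318.9 rad/s
x(θ) = r cosθ + √(L² − r² sin²θ); with ω constant, a = ω²·d²x/dθ².
d²x/dθ² = −r cosθ − r²(cos2θ)/√u − r⁴ sin²2θ/(4u^{3/2}),  u = L² − r² sin²θ = 0.0623233 m².
Substituting r = 0.0514 m, L = 0.2537 m, θ = 118.5°: d²x/dθ² = +0.030211 m.
a = ω²·d²x/dθ² = (318.9)²·(+0.030211) = +3071.8 m/s²;  |a| = 3071.8 m/s².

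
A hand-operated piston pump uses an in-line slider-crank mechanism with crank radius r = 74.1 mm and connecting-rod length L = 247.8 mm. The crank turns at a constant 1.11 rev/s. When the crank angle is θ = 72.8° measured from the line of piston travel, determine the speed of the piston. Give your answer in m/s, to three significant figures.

0.539

ω = 2π·1.11 = 6.974 rad/s
For an in-line slider-crank, x = r cosθ + √(L² − r² sin²θ), so v = −rω sinθ·[1 + r cosθ/√(L² − r² sin²θ)].
With r = 0.0741 m, L = 0.2478 m, θ = 72.8°: √(L² − r² sin²θ) = 0.23747 m.
v = −0.0741·6.974·0.95528·[1 + 0.0741·0.29571/0.23747] = -0.53924 m/s.
|v| = 0.53924 m/s.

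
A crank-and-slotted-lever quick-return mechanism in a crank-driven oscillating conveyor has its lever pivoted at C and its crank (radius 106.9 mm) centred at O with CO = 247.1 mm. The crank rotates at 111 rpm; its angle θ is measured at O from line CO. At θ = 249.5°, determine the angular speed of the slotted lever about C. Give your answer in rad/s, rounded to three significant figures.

0.469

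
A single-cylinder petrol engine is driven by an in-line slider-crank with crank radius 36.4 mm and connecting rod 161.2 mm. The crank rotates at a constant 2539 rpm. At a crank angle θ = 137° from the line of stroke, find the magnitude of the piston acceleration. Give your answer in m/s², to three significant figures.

ω = 2π·2539/60 = 265.9 rad/s
x(θ) = r cosθ + √(L² − r² sin²θ); with ω constant, a = ω²·d²x/dθ².
d²x/dθ² = −r cosθ − r²(cos2θ)/√u − r⁴ sin²2θ/(4u^{3/2}),  u = L² − r² sin²θ = 0.0253692 m².
Substituting r = 0.0364 m, L = 0.1612 m, θ = 137°: d²x/dθ² = +0.025933 m.
a = ω²·d²x/dθ² = (265.9)²·(+0.025933) = +1833.3 m/s²;  |a| = 1833.3 m/s².

1830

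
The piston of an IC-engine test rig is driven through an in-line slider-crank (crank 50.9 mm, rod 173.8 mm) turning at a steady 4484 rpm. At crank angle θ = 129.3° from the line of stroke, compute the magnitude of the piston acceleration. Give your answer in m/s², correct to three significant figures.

7700

ω = 2π·4484/60 = 469.6 rad/s
x(θ) = r cosθ + √(L² − r² sin²θ); with ω constant, a = ω²·d²x/dθ².
d²x/dθ² = −r cosθ − r²(cos2θ)/√u − r⁴ sin²2θ/(4u^{3/2}),  u = L² − r² sin²θ = 0.028655 m².
Substituting r = 0.0509 m, L = 0.1738 m, θ = 129.3°: d²x/dθ² = +0.034932 m.
a = ω²·d²x/dθ² = (469.6)²·(+0.034932) = +7702.1 m/s²;  |a| = 7702.1 m/s².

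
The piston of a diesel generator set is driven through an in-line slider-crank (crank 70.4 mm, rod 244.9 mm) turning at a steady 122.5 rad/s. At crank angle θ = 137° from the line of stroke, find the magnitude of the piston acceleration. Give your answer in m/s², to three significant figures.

ω = 122.5 rad/s
x(θ) = r cosθ + √(L² − r² sin²θ); with ω constant, a = ω²·d²x/dθ².
d²x/dθ² = −r cosθ − r²(cos2θ)/√u − r⁴ sin²2θ/(4u^{3/2}),  u = L² − r² sin²θ = 0.0576708 m².
Substituting r = 0.0704 m, L = 0.2449 m, θ = 137°: d²x/dθ² = +0.049606 m.
a = ω²·d²x/dθ² = (122.5)²·(+0.049606) = +744.41 m/s²;  |a| = 744.41 m/s².

744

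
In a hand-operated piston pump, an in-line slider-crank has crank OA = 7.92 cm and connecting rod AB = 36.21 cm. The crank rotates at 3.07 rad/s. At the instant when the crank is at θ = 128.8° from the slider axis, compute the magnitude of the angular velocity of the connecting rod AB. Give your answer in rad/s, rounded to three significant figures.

0.427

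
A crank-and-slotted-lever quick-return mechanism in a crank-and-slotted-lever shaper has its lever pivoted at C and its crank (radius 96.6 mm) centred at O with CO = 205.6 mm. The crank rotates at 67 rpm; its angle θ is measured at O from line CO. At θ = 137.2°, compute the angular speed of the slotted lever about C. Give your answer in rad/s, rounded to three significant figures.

1.64

ω = 7.016 rad/s (from 67 rpm).
Crank pin A relative to C: A = (d + r cosθ, r sinθ); lever angle φ = atan2(r sinθ, d + r cosθ).
Differentiating tanφ: φ̇ = rω(d cosθ + r)/(d² + r² + 2dr cosθ).
d² + r² + 2dr cosθ = |CA|² = 0.0224578 m²;  d cosθ + r = -0.054255 m.
|ω_lever| = |0.0966·7.016·-0.054255| / 0.0224578 = 1.6374 rad/s.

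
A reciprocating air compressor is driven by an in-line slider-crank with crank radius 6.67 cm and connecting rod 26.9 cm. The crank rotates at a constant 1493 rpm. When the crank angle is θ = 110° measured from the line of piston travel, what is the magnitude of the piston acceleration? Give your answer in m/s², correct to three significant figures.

ω = 2π·1493/60 = 156.3 rad/s
x(θ) = r cosθ + √(L² − r² sin²θ); with ω constant, a = ω²·d²x/dθ².
d²x/dθ² = −r cosθ − r²(cos2θ)/√u − r⁴ sin²2θ/(4u^{3/2}),  u = L² − r² sin²θ = 0.0684325 m².
Substituting r = 0.0667 m, L = 0.269 m, θ = 110°: d²x/dθ² = +0.035726 m.
a = ω²·d²x/dθ² = (156.3)²·(+0.035726) = +873.31 m/s²;  |a| = 873.31 m/s².

873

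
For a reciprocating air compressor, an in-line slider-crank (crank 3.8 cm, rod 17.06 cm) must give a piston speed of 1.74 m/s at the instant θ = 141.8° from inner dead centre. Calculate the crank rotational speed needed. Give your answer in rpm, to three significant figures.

For an in-line slider-crank, |v_piston| = rω|sinθ|·[1 + r cosθ/√(L² − r² sin²θ)].
With r = 0.038 m, L = 0.1706 m, θ = 141.8°: the bracketed kinematic factor |dx/dθ| = 0.019346 m.
ω = v/|dx/dθ| = 1.74/0.019346 = 89.939 rad/s.
N = 60ω/(2π) = 858.85 rpm.

859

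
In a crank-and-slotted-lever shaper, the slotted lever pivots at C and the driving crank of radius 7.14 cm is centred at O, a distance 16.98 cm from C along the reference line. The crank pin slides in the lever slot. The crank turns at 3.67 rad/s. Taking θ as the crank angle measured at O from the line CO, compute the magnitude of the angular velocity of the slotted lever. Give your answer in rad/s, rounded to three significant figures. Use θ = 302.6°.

0.908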